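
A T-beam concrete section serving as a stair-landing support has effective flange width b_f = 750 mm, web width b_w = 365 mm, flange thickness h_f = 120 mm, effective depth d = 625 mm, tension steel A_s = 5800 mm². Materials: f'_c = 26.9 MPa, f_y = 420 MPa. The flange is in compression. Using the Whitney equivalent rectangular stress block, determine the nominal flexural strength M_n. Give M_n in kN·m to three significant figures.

Tension: T = A_s f_y = 5800 × 420 = 2436000 N.
Try a within the flange: a = T/(0.85 f'_c b_f) = 2436000/(0.85 × 26.9 × 750) = 142.05 mm.
a = 142.05 > h_f = 120 mm: the block extends into the web. Split into flange-overhang and web parts.
C_f = 0.85 f'_c (b_f − b_w) h_f = 0.85 × 26.9 × (750 − 365) × 120 = 1056363 N.
Remaining web compression depth: a_w = (T − C_f)/(0.85 f'_c b_w) = (2436000 − 1056363)/(0.85 × 26.9 × 365) = 165.31 mm.
M_n = C_f(d − h_f/2) + (T − C_f)(d − a_w/2) = 1056363 × (625 − 60) + 1379637 × (625 − 82.655) = 596.85 + 748.24 = 1345.09 × 10⁶ N·mm.
M_n = 1345.09 kN·m.

M_n ≈ 1350 kN·m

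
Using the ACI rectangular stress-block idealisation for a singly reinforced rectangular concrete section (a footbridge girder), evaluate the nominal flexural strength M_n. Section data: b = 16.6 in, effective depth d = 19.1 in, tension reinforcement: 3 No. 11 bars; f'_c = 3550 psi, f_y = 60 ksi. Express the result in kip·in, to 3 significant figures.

A_s = 3 × 1.56 = 4.68 in².
T = A_s f_y = 4.68 × 60 = 280.8 kips.
a = T/(0.85 f'_c b) = 280.8/(0.85 × 3.55 × 16.6) = 5.606 in.
M_n = T(d − a/2) = 280.8 × (19.1 − 2.803) = 4576.2 kip·in.

M_n ≈ 4580 kip·in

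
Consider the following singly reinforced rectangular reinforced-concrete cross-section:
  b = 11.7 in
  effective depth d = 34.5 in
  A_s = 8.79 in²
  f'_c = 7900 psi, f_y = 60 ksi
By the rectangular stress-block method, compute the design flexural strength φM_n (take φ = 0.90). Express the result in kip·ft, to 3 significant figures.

T = A_s f_y = 8.79 × 60 = 527.4 kips.
a = T/(0.85 f'_c b) = 527.4/(0.85 × 7.9 × 11.7) = 6.713 in.
M_n = T(d − a/2) = 527.4 × (34.5 − 3.3565) = 16425.1 kip·in = 16425.1/12 = 1368.76 kip·ft.
φM_n = 0.90 × 1368.76 = 1231.88 kip·ft.

φM_n ≈ 1230 kip·ft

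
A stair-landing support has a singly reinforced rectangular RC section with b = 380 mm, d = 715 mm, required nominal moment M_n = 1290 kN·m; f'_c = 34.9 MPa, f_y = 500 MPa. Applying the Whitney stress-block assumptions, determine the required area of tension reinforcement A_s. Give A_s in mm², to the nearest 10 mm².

A_s ≈ 4140 mm²

With M_n = 0.85 f'_c a b (d − a/2), solve the quadratic for a:
a = d − √(d² − 2M_n/(0.85 f'_c b)) = 715 − √(715² − 2 × 1290×10⁶/(0.85 × 34.9 × 380)) = 183.63 mm.
A_s = 0.85 f'_c a b / f_y = 0.85 × 34.9 × 183.63 × 380 / 500 = 4140.0 mm².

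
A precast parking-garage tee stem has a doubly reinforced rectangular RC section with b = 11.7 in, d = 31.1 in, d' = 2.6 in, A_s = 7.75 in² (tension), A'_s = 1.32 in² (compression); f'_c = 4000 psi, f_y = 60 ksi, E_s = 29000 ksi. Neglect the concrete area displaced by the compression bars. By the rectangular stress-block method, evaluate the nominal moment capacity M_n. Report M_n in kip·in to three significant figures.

Assume both steels yield.
a = (A_s − A'_s) f_y/(0.85 f'_c b) = (7.75 − 1.32) × 60/(0.85 × 4 × 11.7) = 9.698 in.
c = a/β₁ = 9.698/0.85 = 11.409 in; ε'_s = 0.003(c − d')/c = 0.0023 ≥ ε_y = 0.0021, so the compression steel yields.
M_n = (A_s − A'_s) f_y (d − a/2) + A'_s f_y (d − d') = 385.8 × (31.1 − 4.849) + 79.2 × (31.1 − 2.6) = 10127.6 + 2257.2 = 12384.8 kip·in.

M_n ≈ 12400 kip·in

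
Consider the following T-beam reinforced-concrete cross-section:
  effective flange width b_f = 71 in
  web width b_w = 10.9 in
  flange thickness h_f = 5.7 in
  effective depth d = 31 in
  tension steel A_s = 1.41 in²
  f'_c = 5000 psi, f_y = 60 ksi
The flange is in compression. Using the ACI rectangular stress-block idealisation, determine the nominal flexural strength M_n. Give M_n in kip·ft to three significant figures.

M_n ≈ 218 kip·ft

Tension: T = A_s f_y = 1.41 × 60 = 84.6 kips.
Try a within the flange: a = T/(0.85 f'_c b_f) = 84.6/(0.85 × 5 × 71) = 0.280 in.
Since a = 0.280 ≤ h_f = 5.7 in, the stress block lies entirely in the flange; analyse as a rectangular beam of width b_f.
M_n = T(d − a/2) = 84.6 × (31 − 0.14) = 2610.8 kip·in.
M_n = 2610.8/12 = 217.57 kip·ft.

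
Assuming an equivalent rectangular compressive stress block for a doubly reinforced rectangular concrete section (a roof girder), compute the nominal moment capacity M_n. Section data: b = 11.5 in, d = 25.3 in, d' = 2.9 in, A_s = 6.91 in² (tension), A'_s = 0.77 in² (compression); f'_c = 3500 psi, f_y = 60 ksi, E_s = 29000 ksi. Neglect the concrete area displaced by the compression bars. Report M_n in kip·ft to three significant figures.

Assume both steels yield.
a = (A_s − A'_s) f_y/(0.85 f'_c b) = (6.91 − 0.77) × 60/(0.85 × 3.5 × 11.5) = 10.768 in.
c = a/β₁ = 10.768/0.85 = 12.668 in; ε'_s = 0.003(c − d')/c = 0.0023 ≥ ε_y = 0.0021, so the compression steel yields.
M_n = (A_s − A'_s) f_y (d − a/2) + A'_s f_y (d − d') = 368.4 × (25.3 − 5.384) + 46.2 × (25.3 − 2.9) = 7337.1 + 1034.9 = 8372.0 kip·in = 8372.0/12 = 697.67 kip·ft.

M_n ≈ 698 kip·ft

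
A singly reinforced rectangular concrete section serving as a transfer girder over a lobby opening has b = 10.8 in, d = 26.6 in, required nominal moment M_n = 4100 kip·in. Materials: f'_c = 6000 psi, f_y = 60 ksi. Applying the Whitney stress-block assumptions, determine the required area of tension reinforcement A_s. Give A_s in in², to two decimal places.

From M_n = 0.85 f'_c a b (d − a/2):
a = d − √(d² − 2M_n/(0.85 f'_c b)) = 26.6 − √(26.6² − 2 × 4100/(0.85 × 6 × 10.8)) = 2.963 in.
A_s = 0.85 f'_c a b / f_y = 0.85 × 6 × 2.963 × 10.8 / 60 = 2.720 in².

A_s ≈ 2.72 in²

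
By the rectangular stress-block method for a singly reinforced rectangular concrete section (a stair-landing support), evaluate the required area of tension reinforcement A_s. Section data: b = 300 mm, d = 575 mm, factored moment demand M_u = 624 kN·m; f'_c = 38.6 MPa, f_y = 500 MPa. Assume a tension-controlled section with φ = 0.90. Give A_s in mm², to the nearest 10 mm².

A_s ≈ 2740 mm²

M_n = M_u/φ = 624/0.90 = 693.333 kN·m.
With M_n = 0.85 f'_c a b (d − a/2), solve the quadratic for a:
a = d − √(d² − 2M_n/(0.85 f'_c b)) = 575 − √(575² − 2 × 693.333×10⁶/(0.85 × 38.6 × 300)) = 139.40 mm.
A_s = 0.85 f'_c a b / f_y = 0.85 × 38.6 × 139.40 × 300 / 500 = 2744.2 mm².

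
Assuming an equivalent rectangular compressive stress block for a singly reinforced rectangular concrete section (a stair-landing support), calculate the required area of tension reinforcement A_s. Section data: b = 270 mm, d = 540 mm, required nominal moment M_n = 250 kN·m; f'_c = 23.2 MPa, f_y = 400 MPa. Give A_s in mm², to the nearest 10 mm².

A_s ≈ 1270 mm²

With M_n = 0.85 f'_c a b (d − a/2), solve the quadratic for a:
a = d − √(d² − 2M_n/(0.85 f'_c b)) = 540 − √(540² − 2 × 250×10⁶/(0.85 × 23.2 × 270)) = 95.37 mm.
A_s = 0.85 f'_c a b / f_y = 0.85 × 23.2 × 95.37 × 270 / 400 = 1269.5 mm².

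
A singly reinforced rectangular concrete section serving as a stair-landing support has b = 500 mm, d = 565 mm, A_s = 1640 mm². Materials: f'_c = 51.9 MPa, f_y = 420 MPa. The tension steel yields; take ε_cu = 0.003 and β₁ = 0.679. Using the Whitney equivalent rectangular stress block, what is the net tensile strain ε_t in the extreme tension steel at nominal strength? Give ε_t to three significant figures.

a = A_s f_y/(0.85 f'_c b) = 31.23 mm.
β₁ = 0.679, so c = a/β₁ = 31.23/0.679 = 45.99 mm.
From the linear strain diagram with ε_cu = 0.003: ε_t = 0.003 (d − c)/c = 0.003 × (565 − 45.99)/45.99 = 0.0339.
Since ε_t ≥ 0.005, the section is tension-controlled.

ε_t ≈ 0.0339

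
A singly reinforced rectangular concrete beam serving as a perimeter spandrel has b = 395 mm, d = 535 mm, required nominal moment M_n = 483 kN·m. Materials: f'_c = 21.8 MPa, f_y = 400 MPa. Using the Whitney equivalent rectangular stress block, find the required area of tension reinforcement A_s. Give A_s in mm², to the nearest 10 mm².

A_s ≈ 2600 mm²

With M_n = 0.85 f'_c a b (d − a/2), solve the quadratic for a:
a = d − √(d² − 2M_n/(0.85 f'_c b)) = 535 − √(535² − 2 × 483×10⁶/(0.85 × 21.8 × 395)) = 142.26 mm.
A_s = 0.85 f'_c a b / f_y = 0.85 × 21.8 × 142.26 × 395 / 400 = 2603.1 mm².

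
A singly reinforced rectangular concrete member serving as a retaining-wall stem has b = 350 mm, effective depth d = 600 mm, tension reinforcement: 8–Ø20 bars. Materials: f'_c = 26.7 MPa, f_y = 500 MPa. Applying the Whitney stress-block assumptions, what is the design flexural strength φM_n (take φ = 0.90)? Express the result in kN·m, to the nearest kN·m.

φM_n ≈ 589 kN·m

A_s = 8 × 314 = 2512 mm².
T = A_s f_y = 2512 × 500 = 1256000 N = 1256 kN.
From C = T: a = T/(0.85 f'_c b) = 1256000/(0.85 × 26.7 × 350) = 158.12 mm.
M_n = T(d − a/2) = 1256 kN × (600 − 79.06) mm = 654.30 kN·m.
φM_n = 0.90 × 654.30 = 588.87 kN·m.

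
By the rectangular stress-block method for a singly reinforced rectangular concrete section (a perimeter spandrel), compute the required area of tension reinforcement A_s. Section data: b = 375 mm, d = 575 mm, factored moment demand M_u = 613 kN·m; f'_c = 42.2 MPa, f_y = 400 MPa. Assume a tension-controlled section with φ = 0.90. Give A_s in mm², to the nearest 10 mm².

M_n = M_u/φ = 613/0.90 = 681.111 kN·m.
With M_n = 0.85 f'_c a b (d − a/2), solve the quadratic for a:
a = d − √(d² − 2M_n/(0.85 f'_c b)) = 575 − √(575² − 2 × 681.111×10⁶/(0.85 × 42.2 × 375)) = 96.09 mm.
A_s = 0.85 f'_c a b / f_y = 0.85 × 42.2 × 96.09 × 375 / 400 = 3231.3 mm².

A_s ≈ 3230 mm²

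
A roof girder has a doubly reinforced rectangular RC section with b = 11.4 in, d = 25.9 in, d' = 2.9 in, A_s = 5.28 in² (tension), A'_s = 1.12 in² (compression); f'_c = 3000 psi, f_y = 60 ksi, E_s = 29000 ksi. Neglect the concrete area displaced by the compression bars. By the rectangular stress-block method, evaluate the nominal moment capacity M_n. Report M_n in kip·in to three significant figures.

M_n ≈ 6940 kip·in

Assume both steels yield.
a = (A_s − A'_s) f_y/(0.85 f'_c b) = (5.28 − 1.12) × 60/(0.85 × 3 × 11.4) = 8.586 in.
c = a/β₁ = 8.586/0.85 = 10.101 in; ε'_s = 0.003(c − d')/c = 0.0021 ≥ ε_y = 0.0021, so the compression steel yields.
M_n = (A_s − A'_s) f_y (d − a/2) + A'_s f_y (d − d') = 249.6 × (25.9 − 4.293) + 67.2 × (25.9 − 2.9) = 5393.1 + 1545.6 = 6938.7 kip·in.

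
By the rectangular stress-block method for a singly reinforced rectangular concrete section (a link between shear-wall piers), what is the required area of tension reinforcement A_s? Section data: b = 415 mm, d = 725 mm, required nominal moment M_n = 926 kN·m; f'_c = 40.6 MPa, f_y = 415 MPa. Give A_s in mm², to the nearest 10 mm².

A_s ≈ 3290 mm²

With M_n = 0.85 f'_c a b (d − a/2), solve the quadratic for a:
a = d − √(d² − 2M_n/(0.85 f'_c b)) = 725 − √(725² − 2 × 926×10⁶/(0.85 × 40.6 × 415)) = 95.47 mm.
A_s = 0.85 f'_c a b / f_y = 0.85 × 40.6 × 95.47 × 415 / 415 = 3294.7 mm².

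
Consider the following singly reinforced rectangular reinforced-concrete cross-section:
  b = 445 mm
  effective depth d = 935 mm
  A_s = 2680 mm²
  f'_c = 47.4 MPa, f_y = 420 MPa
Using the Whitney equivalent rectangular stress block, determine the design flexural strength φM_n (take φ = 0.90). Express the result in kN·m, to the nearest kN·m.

φM_n ≈ 915 kN·m

T = A_s f_y = 2680 × 420 = 1125600 N = 1125.6 kN.
From C = T: a = T/(0.85 f'_c b) = 1125600/(0.85 × 47.4 × 445) = 62.78 mm.
M_n = T(d − a/2) = 1125.6 kN × (935 − 31.39) mm = 1017.10 kN·m.
φM_n = 0.90 × 1017.10 = 915.39 kN·m.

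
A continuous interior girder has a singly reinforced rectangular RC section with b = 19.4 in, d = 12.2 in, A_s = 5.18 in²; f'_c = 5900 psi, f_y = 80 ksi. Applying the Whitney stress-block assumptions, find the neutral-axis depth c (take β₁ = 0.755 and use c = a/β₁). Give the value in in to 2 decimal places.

T = A_s f_y = 5.18 × 80 = 414.4 kips.
a = T/(0.85 f'_c b) = 414.4/(0.85 × 5.9 × 19.4) = 4.2594 in.
With β₁ = 0.755, c = a/β₁ = 4.2594/0.755 = 5.64 in.

c ≈ 5.64 in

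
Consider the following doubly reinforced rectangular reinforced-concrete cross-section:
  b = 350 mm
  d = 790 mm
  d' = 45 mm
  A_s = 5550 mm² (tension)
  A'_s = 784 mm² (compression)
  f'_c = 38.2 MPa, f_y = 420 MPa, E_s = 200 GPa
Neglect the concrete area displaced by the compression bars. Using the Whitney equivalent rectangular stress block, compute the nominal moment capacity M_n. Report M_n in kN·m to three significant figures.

M_n ≈ 1650 kN·m

Assume both tension and compression steel yield.
Net tension couple steel: A_s − A'_s = 4766 mm².
a = (A_s − A'_s) f_y / (0.85 f'_c b) = 2001720/(0.85 × 38.2 × 350) = 176.14 mm.
c = a/β₁ = 176.14/0.777 = 226.69 mm; ε'_s = 0.003(c − d')/c = 0.0024 ≥ f_y/E_s = 0.0021, so compression steel does yield.
M_n = (A_s − A'_s) f_y (d − a/2) + A'_s f_y (d − d') = [2001720 × (790 − 88.07) + 329280 × (790 − 45)] × 10⁻⁶ = 1405.07 + 245.31 = 1650.38 kN·m.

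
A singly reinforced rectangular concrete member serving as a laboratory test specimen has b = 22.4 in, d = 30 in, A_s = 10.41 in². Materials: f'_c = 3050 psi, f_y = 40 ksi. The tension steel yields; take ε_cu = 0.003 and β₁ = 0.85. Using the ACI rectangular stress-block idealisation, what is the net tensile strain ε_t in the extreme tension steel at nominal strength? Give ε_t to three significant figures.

ε_t ≈ 0.00767

a = A_s f_y/(0.85 f'_c b) = 7.170 in.
β₁ = 0.85, so c = a/β₁ = 7.170/0.85 = 8.435 in.
From the linear strain diagram with ε_cu = 0.003: ε_t = 0.003 (d − c)/c = 0.003 × (30 − 8.435)/8.435 = 0.00767.
Since ε_t ≥ 0.005, the section is tension-controlled.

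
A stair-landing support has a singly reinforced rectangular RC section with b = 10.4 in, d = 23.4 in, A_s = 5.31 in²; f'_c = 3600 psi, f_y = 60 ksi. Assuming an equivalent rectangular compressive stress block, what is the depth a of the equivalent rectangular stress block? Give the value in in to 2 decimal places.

a ≈ 10.01 in

T = A_s f_y = 5.31 × 60 = 318.6 kips.
a = T/(0.85 f'_c b) = 318.6/(0.85 × 3.6 × 10.4) = 10.01 in.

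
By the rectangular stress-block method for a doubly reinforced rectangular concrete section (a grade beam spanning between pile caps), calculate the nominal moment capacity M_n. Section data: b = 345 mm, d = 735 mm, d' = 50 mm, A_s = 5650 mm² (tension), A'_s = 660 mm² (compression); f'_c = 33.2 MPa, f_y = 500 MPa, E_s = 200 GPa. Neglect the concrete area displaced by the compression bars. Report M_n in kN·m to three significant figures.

M_n ≈ 1740 kN·m

Assume both tension and compression steel yield.
Net tension couple steel: A_s − A'_s = 4990 mm².
a = (A_s − A'_s) f_y / (0.85 f'_c b) = 2495000/(0.85 × 33.2 × 345) = 256.27 mm.
c = a/β₁ = 256.27/0.813 = 315.22 mm; ε'_s = 0.003(c − d')/c = 0.0025 ≥ f_y/E_s = 0.0025, so compression steel does yield.
M_n = (A_s − A'_s) f_y (d − a/2) + A'_s f_y (d − d') = [2495000 × (735 − 128.135) + 330000 × (735 − 50)] × 10⁻⁶ = 1514.13 + 226.05 = 1740.18 kN·m.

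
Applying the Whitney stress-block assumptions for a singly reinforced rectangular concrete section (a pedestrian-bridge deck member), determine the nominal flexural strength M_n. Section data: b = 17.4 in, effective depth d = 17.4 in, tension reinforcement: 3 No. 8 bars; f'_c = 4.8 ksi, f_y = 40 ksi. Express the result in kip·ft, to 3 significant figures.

M_n ≈ 132 kip·ft

A_s = 3 × 0.79 = 2.37 in².
T = A_s f_y = 2.37 × 40 = 94.8 kips.
a = T/(0.85 f'_c b) = 94.8/(0.85 × 4.8 × 17.4) = 1.335 in.
M_n = T(d − a/2) = 94.8 × (17.4 − 0.6675) = 1586.2 kip·in = 1586.2/12 = 132.18 kip·ft.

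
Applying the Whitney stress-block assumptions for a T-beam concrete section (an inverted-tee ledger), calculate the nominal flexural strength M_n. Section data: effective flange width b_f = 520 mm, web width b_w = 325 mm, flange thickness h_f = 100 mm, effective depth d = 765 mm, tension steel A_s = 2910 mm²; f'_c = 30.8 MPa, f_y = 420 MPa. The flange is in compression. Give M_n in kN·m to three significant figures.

Tension: T = A_s f_y = 2910 × 420 = 1222200 N.
Try a within the flange: a = T/(0.85 f'_c b_f) = 1222200/(0.85 × 30.8 × 520) = 89.78 mm.
Since a = 89.78 ≤ h_f = 100 mm, the stress block lies entirely in the flange; analyse as a rectangular beam of width b_f.
M_n = T(d − a/2) = 1222200 × (765 − 44.89) = 880.12 × 10⁶ N·mm.
M_n = 880.12 kN·m.

M_n ≈ 880 kN·m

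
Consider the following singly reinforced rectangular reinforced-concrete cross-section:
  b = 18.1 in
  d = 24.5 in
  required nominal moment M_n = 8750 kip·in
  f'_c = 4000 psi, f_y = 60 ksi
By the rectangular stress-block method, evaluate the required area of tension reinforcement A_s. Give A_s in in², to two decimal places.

A_s ≈ 6.90 in²

From M_n = 0.85 f'_c a b (d − a/2):
a = d − √(d² − 2M_n/(0.85 f'_c b)) = 24.5 − √(24.5² − 2 × 8750/(0.85 × 4 × 18.1)) = 6.727 in.
A_s = 0.85 f'_c a b / f_y = 0.85 × 4 × 6.727 × 18.1 / 60 = 6.900 in².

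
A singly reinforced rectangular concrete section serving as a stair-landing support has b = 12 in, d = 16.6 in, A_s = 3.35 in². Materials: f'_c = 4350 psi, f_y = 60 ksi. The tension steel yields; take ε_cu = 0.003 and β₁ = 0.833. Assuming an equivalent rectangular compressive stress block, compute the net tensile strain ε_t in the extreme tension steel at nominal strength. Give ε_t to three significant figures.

a = A_s f_y/(0.85 f'_c b) = 4.530 in.
β₁ = 0.833, so c = a/β₁ = 4.530/0.833 = 5.438 in.
From the linear strain diagram with ε_cu = 0.003: ε_t = 0.003 (d − c)/c = 0.003 × (16.6 − 5.438)/5.438 = 0.00616.
Since ε_t ≥ 0.005, the section is tension-controlled.

ε_t ≈ 0.00616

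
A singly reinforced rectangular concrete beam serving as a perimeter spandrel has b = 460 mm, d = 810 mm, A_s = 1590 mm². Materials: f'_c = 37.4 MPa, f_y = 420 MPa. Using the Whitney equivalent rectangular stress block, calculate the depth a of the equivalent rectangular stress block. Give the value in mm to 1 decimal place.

T = A_s f_y = 1590 × 420 = 667800 N = 667.8 kN.
Setting C = 0.85 f'_c a b equal to T: a = 667800/(0.85 × 37.4 × 460) = 45.7 mm.

a ≈ 45.7 mm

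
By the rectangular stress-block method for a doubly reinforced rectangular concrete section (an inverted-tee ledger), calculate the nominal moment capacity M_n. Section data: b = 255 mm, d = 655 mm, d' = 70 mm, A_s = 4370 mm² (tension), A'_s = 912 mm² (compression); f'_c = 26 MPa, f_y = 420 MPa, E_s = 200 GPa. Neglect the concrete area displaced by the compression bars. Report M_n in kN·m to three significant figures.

Assume both tension and compression steel yield.
Net tension couple steel: A_s − A'_s = 3458 mm².
a = (A_s − A'_s) f_y / (0.85 f'_c b) = 1452360/(0.85 × 26 × 255) = 257.72 mm.
c = a/β₁ = 257.72/0.85 = 303.20 mm; ε'_s = 0.003(c − d')/c = 0.0023 ≥ f_y/E_s = 0.0021, so compression steel does yield.
M_n = (A_s − A'_s) f_y (d − a/2) + A'_s f_y (d − d') = [1452360 × (655 − 128.86) + 383040 × (655 − 70)] × 10⁻⁶ = 764.14 + 224.08 = 988.22 kN·m.

M_n ≈ 988 kN·m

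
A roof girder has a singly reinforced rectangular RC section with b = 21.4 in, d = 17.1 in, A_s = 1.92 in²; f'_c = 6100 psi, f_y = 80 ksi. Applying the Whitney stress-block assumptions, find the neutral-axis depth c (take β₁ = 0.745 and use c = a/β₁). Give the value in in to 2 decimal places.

T = A_s f_y = 1.92 × 80 = 153.6 kips.
a = T/(0.85 f'_c b) = 153.6/(0.85 × 6.1 × 21.4) = 1.3843 in.
With β₁ = 0.745, c = a/β₁ = 1.3843/0.745 = 1.86 in.

c ≈ 1.86 in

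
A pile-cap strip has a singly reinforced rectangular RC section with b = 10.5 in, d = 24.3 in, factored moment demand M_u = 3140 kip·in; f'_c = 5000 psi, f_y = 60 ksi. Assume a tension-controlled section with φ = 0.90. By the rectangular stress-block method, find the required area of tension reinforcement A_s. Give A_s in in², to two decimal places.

M_n = M_u/φ = 3140/0.90 = 3488.89 kip·in.
From M_n = 0.85 f'_c a b (d − a/2):
a = d − √(d² − 2M_n/(0.85 f'_c b)) = 24.3 − √(24.3² − 2 × 3488.89/(0.85 × 5 × 10.5)) = 3.464 in.
A_s = 0.85 f'_c a b / f_y = 0.85 × 5 × 3.464 × 10.5 / 60 = 2.576 in².

A_s ≈ 2.58 in²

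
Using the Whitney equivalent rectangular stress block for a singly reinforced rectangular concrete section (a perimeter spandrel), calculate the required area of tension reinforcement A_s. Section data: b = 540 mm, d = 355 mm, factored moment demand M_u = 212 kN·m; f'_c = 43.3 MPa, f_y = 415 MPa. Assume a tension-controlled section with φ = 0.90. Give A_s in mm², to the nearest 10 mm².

M_n = M_u/φ = 212/0.90 = 235.556 kN·m.
With M_n = 0.85 f'_c a b (d − a/2), solve the quadratic for a:
a = d − √(d² − 2M_n/(0.85 f'_c b)) = 355 − √(355² − 2 × 235.556×10⁶/(0.85 × 43.3 × 540)) = 35.12 mm.
A_s = 0.85 f'_c a b / f_y = 0.85 × 43.3 × 35.12 × 540 / 415 = 1681.9 mm².

A_s ≈ 1680 mm²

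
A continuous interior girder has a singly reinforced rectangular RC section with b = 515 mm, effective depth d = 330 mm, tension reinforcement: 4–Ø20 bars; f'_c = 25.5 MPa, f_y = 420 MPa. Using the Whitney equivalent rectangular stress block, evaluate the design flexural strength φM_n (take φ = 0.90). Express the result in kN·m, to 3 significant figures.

φM_n ≈ 145 kN·m

A_s = 4 × 314 = 1256 mm².
T = A_s f_y = 1256 × 420 = 527520 N = 527.52 kN.
From C = T: a = T/(0.85 f'_c b) = 527520/(0.85 × 25.5 × 515) = 47.26 mm.
M_n = T(d − a/2) = 527.52 kN × (330 − 23.63) mm = 161.62 kN·m.
φM_n = 0.90 × 161.62 = 145.46 kN·m.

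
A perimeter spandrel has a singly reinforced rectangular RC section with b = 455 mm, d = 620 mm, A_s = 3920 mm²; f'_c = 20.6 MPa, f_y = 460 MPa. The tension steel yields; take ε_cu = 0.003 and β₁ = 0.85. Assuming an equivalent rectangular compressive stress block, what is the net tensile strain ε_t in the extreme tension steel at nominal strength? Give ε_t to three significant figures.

ε_t ≈ 0.00399

a = A_s f_y/(0.85 f'_c b) = 226.33 mm.
β₁ = 0.85, so c = a/β₁ = 226.33/0.85 = 266.27 mm.
From the linear strain diagram with ε_cu = 0.003: ε_t = 0.003 (d − c)/c = 0.003 × (620 − 266.27)/266.27 = 0.00399.
ε_t < 0.004 — the section is over-reinforced for flexure under ACI limits.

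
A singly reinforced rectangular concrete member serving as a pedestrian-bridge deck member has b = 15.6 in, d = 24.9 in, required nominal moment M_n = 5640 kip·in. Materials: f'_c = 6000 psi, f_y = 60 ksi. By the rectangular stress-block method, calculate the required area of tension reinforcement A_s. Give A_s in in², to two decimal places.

A_s ≈ 4.02 in²

From M_n = 0.85 f'_c a b (d − a/2):
a = d − √(d² − 2M_n/(0.85 f'_c b)) = 24.9 − √(24.9² − 2 × 5640/(0.85 × 6 × 15.6)) = 3.032 in.
A_s = 0.85 f'_c a b / f_y = 0.85 × 6 × 3.032 × 15.6 / 60 = 4.020 in².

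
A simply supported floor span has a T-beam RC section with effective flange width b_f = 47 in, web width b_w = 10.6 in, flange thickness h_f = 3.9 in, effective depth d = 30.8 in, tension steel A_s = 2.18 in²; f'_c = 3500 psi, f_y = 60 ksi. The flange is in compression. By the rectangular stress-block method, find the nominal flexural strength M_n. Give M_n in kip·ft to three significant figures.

M_n ≈ 331 kip·ft

Tension: T = A_s f_y = 2.18 × 60 = 130.8 kips.
Try a within the flange: a = T/(0.85 f'_c b_f) = 130.8/(0.85 × 3.5 × 47) = 0.935 in.
Since a = 0.935 ≤ h_f = 3.9 in, the stress block lies entirely in the flange; analyse as a rectangular beam of width b_f.
M_n = T(d − a/2) = 130.8 × (30.8 − 0.4675) = 3967.5 kip·in.
M_n = 3967.5/12 = 330.63 kip·ft.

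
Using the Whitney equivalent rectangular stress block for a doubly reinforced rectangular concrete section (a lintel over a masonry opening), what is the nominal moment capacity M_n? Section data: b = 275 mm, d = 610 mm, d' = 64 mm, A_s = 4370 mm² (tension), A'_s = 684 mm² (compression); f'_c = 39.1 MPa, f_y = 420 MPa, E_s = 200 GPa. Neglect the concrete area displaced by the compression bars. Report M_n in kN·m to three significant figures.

Assume both tension and compression steel yield.
Net tension couple steel: A_s − A'_s = 3686 mm².
a = (A_s − A'_s) f_y / (0.85 f'_c b) = 1548120/(0.85 × 39.1 × 275) = 169.39 mm.
c = a/β₁ = 169.39/0.771 = 219.70 mm; ε'_s = 0.003(c − d')/c = 0.0021 ≥ f_y/E_s = 0.0021, so compression steel does yield.
M_n = (A_s − A'_s) f_y (d − a/2) + A'_s f_y (d − d') = [1548120 × (610 − 84.695) + 287280 × (610 − 64)] × 10⁻⁶ = 813.24 + 156.85 = 970.09 kN·m.

M_n ≈ 970 kN·m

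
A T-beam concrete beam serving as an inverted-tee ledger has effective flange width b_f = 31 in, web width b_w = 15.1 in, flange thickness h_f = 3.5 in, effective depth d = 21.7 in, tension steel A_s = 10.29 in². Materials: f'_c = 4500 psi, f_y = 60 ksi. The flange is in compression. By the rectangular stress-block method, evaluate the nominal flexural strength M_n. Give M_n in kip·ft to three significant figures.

M_n ≈ 967 kip·ft

Tension: T = A_s f_y = 10.29 × 60 = 617.4 kips.
Try a within the flange: a = T/(0.85 f'_c b_f) = 617.4/(0.85 × 4.5 × 31) = 5.207 in.
a = 5.207 > h_f = 3.5 in: the block extends into the web. Split into flange-overhang and web parts.
C_f = 0.85 f'_c (b_f − b_w) h_f = 0.85 × 4.5 × (31 − 15.1) × 3.5 = 212.9 kips.
Remaining web compression depth: a_w = (T − C_f)/(0.85 f'_c b_w) = (617.4 − 212.9)/(0.85 × 4.5 × 15.1) = 7.003 in.
M_n = C_f(d − h_f/2) + (T − C_f)(d − a_w/2) = 212.9 × (21.7 − 1.75) + 404.5 × (21.7 − 3.5015) = 4247.4 + 7361.3 = 11608.7 kip·in.
M_n = 11608.7/12 = 967.39 kip·ft.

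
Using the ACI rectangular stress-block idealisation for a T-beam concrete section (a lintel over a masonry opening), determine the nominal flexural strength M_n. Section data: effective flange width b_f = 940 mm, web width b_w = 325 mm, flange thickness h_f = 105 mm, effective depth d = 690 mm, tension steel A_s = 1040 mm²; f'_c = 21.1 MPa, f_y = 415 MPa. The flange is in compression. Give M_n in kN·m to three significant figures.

Tension: T = A_s f_y = 1040 × 415 = 431600 N.
Try a within the flange: a = T/(0.85 f'_c b_f) = 431600/(0.85 × 21.1 × 940) = 25.60 mm.
Since a = 25.60 ≤ h_f = 105 mm, the stress block lies entirely in the flange; analyse as a rectangular beam of width b_f.
M_n = T(d − a/2) = 431600 × (690 − 12.8) = 292.28 × 10⁶ N·mm.
M_n = 292.28 kN·m.

M_n ≈ 292 kN·m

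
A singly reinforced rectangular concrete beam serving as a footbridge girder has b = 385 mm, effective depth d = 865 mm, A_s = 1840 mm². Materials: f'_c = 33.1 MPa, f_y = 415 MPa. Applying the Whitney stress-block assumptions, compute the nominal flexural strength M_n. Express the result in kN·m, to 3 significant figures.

T = A_s f_y = 1840 × 415 = 763600 N = 763.6 kN.
From C = T: a = T/(0.85 f'_c b) = 763600/(0.85 × 33.1 × 385) = 70.49 mm.
M_n = T(d − a/2) = 763.6 kN × (865 − 35.245) mm = 633.60 kN·m.

M_n ≈ 634 kN·m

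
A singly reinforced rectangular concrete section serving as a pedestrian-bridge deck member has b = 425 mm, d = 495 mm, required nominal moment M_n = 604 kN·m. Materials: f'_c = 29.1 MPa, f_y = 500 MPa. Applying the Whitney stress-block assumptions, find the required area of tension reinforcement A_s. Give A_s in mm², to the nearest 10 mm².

With M_n = 0.85 f'_c a b (d − a/2), solve the quadratic for a:
a = d − √(d² − 2M_n/(0.85 f'_c b)) = 495 − √(495² − 2 × 604×10⁶/(0.85 × 29.1 × 425)) = 134.29 mm.
A_s = 0.85 f'_c a b / f_y = 0.85 × 29.1 × 134.29 × 425 / 500 = 2823.4 mm².

A_s ≈ 2820 mm²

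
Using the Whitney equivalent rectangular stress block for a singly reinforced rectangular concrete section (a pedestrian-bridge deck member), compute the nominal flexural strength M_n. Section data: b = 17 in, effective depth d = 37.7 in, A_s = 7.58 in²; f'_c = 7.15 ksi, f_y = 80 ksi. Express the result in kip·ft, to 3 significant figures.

T = A_s f_y = 7.58 × 80 = 606.4 kips.
a = T/(0.85 f'_c b) = 606.4/(0.85 × 7.15 × 17) = 5.869 in.
M_n = T(d − a/2) = 606.4 × (37.7 − 2.9345) = 21081.8 kip·in = 21081.8/12 = 1756.82 kip·ft.

M_n ≈ 1760 kip·ft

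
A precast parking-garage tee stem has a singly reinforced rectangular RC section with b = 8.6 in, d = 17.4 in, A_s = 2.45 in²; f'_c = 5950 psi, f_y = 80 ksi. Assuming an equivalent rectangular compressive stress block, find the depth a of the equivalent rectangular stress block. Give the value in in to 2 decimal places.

a ≈ 4.51 in

T = A_s f_y = 2.45 × 80 = 196 kips.
a = T/(0.85 f'_c b) = 196/(0.85 × 5.95 × 8.6) = 4.51 in.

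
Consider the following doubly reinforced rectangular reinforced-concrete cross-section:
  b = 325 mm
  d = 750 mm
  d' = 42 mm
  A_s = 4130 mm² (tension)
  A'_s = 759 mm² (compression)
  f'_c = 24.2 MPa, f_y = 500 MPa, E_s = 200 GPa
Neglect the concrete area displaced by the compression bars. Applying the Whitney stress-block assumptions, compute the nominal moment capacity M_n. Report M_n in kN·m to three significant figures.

Assume both tension and compression steel yield.
Net tension couple steel: A_s − A'_s = 3371 mm².
a = (A_s − A'_s) f_y / (0.85 f'_c b) = 1685500/(0.85 × 24.2 × 325) = 252.12 mm.
c = a/β₁ = 252.12/0.85 = 296.61 mm; ε'_s = 0.003(c − d')/c = 0.0026 ≥ f_y/E_s = 0.0025, so compression steel does yield.
M_n = (A_s − A'_s) f_y (d − a/2) + A'_s f_y (d − d') = [1685500 × (750 − 126.06) + 379500 × (750 − 42)] × 10⁻⁶ = 1051.65 + 268.69 = 1320.34 kN·m.

M_n ≈ 1320 kN·m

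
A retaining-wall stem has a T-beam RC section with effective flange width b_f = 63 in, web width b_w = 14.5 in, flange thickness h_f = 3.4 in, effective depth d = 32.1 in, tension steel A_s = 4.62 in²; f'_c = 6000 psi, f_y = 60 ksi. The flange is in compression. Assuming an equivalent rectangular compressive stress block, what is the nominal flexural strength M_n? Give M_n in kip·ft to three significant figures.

Tension: T = A_s f_y = 4.62 × 60 = 277.2 kips.
Try a within the flange: a = T/(0.85 f'_c b_f) = 277.2/(0.85 × 6 × 63) = 0.863 in.
Since a = 0.863 ≤ h_f = 3.4 in, the stress block lies entirely in the flange; analyse as a rectangular beam of width b_f.
M_n = T(d − a/2) = 277.2 × (32.1 − 0.4315) = 8778.5 kip·in.
M_n = 8778.5/12 = 731.54 kip·ft.

M_n ≈ 732 kip·ft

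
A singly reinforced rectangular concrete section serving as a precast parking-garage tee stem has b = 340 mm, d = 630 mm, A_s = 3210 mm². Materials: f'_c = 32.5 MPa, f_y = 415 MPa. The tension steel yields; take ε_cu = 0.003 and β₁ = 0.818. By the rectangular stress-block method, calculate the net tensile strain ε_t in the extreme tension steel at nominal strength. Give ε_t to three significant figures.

ε_t ≈ 0.00790

a = A_s f_y/(0.85 f'_c b) = 141.83 mm.
β₁ = 0.818, so c = a/β₁ = 141.83/0.818 = 173.39 mm.
From the linear strain diagram with ε_cu = 0.003: ε_t = 0.003 (d − c)/c = 0.003 × (630 − 173.39)/173.39 = 0.00790.
Since ε_t ≥ 0.005, the section is tension-controlled.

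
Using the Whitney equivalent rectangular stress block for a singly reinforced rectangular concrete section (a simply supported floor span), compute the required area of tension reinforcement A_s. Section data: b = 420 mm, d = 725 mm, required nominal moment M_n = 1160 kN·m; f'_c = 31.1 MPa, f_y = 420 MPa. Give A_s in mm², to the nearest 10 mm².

With M_n = 0.85 f'_c a b (d − a/2), solve the quadratic for a:
a = d − √(d² − 2M_n/(0.85 f'_c b)) = 725 − √(725² − 2 × 1160×10⁶/(0.85 × 31.1 × 420)) = 162.27 mm.
A_s = 0.85 f'_c a b / f_y = 0.85 × 31.1 × 162.27 × 420 / 420 = 4289.6 mm².

A_s ≈ 4290 mm²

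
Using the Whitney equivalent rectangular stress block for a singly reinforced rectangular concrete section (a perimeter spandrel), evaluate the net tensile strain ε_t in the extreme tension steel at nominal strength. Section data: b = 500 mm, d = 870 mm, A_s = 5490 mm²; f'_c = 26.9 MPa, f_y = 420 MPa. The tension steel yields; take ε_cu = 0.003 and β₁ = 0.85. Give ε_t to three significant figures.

a = A_s f_y/(0.85 f'_c b) = 201.69 mm.
β₁ = 0.85, so c = a/β₁ = 201.69/0.85 = 237.28 mm.
From the linear strain diagram with ε_cu = 0.003: ε_t = 0.003 (d − c)/c = 0.003 × (870 − 237.28)/237.28 = 0.00800.
Since ε_t ≥ 0.005, the section is tension-controlled.

ε_t ≈ 0.00800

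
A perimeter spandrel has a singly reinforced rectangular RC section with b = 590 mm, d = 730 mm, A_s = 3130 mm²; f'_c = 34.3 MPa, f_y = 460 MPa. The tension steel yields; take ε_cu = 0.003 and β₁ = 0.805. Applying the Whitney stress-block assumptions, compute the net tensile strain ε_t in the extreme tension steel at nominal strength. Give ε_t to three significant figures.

a = A_s f_y/(0.85 f'_c b) = 83.70 mm.
β₁ = 0.805, so c = a/β₁ = 83.70/0.805 = 103.98 mm.
From the linear strain diagram with ε_cu = 0.003: ε_t = 0.003 (d − c)/c = 0.003 × (730 − 103.98)/103.98 = 0.0181.
Since ε_t ≥ 0.005, the section is tension-controlled.

ε_t ≈ 0.0181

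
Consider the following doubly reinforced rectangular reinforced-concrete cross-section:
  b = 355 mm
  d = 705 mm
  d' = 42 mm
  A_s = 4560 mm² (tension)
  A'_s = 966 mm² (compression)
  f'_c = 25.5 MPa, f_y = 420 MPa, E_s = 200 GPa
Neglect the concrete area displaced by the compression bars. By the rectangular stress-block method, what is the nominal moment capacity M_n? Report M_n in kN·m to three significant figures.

Assume both tension and compression steel yield.
Net tension couple steel: A_s − A'_s = 3594 mm².
a = (A_s − A'_s) f_y / (0.85 f'_c b) = 1509480/(0.85 × 25.5 × 355) = 196.17 mm.
c = a/β₁ = 196.17/0.85 = 230.79 mm; ε'_s = 0.003(c − d')/c = 0.0025 ≥ f_y/E_s = 0.0021, so compression steel does yield.
M_n = (A_s − A'_s) f_y (d − a/2) + A'_s f_y (d − d') = [1509480 × (705 − 98.085) + 405720 × (705 − 42)] × 10⁻⁶ = 916.13 + 268.99 = 1185.12 kN·m.

M_n ≈ 1190 kN·m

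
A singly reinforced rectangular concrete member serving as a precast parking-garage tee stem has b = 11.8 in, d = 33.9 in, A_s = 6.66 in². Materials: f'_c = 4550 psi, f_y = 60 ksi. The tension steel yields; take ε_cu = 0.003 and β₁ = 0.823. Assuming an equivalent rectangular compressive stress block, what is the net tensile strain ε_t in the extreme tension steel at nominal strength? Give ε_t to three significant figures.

a = A_s f_y/(0.85 f'_c b) = 8.756 in.
β₁ = 0.823, so c = a/β₁ = 8.756/0.823 = 10.639 in.
From the linear strain diagram with ε_cu = 0.003: ε_t = 0.003 (d − c)/c = 0.003 × (33.9 − 10.639)/10.639 = 0.00656.
Since ε_t ≥ 0.005, the section is tension-controlled.

ε_t ≈ 0.00656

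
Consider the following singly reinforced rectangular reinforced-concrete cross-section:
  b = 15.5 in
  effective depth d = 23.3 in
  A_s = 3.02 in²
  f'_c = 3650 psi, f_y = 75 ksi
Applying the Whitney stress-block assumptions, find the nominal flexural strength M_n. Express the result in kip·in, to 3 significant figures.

T = A_s f_y = 3.02 × 75 = 226.5 kips.
a = T/(0.85 f'_c b) = 226.5/(0.85 × 3.65 × 15.5) = 4.710 in.
M_n = T(d − a/2) = 226.5 × (23.3 − 2.355) = 4744.0 kip·in.

M_n ≈ 4740 kip·in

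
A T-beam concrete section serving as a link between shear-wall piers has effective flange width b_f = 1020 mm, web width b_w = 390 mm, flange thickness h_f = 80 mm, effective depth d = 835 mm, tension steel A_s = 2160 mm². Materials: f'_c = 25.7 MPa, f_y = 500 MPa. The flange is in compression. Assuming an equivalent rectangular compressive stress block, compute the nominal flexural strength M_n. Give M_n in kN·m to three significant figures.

Tension: T = A_s f_y = 2160 × 500 = 1080000 N.
Try a within the flange: a = T/(0.85 f'_c b_f) = 1080000/(0.85 × 25.7 × 1020) = 48.47 mm.
Since a = 48.47 ≤ h_f = 80 mm, the stress block lies entirely in the flange; analyse as a rectangular beam of width b_f.
M_n = T(d − a/2) = 1080000 × (835 − 24.235) = 875.63 × 10⁶ N·mm.
M_n = 875.63 kN·m.

M_n ≈ 876 kN·m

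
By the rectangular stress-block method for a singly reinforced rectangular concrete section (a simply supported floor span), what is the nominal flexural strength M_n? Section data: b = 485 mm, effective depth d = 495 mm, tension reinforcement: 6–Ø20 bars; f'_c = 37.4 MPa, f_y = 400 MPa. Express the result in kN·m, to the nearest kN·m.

M_n ≈ 355 kN·m

A_s = 6 × 314 = 1884 mm².
T = A_s f_y = 1884 × 400 = 753600 N = 753.6 kN.
From C = T: a = T/(0.85 f'_c b) = 753600/(0.85 × 37.4 × 485) = 48.88 mm.
M_n = T(d − a/2) = 753.6 kN × (495 − 24.44) mm = 354.61 kN·m.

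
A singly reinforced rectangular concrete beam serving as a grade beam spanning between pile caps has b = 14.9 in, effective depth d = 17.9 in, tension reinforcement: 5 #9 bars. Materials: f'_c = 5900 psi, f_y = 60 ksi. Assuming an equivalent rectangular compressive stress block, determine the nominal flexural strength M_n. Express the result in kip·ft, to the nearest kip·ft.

A_s = 5 × 1 = 5 in².
T = A_s f_y = 5 × 60 = 300 kips.
a = T/(0.85 f'_c b) = 300/(0.85 × 5.9 × 14.9) = 4.015 in.
M_n = T(d − a/2) = 300 × (17.9 − 2.0075) = 4767.8 kip·in = 4767.8/12 = 397.32 kip·ft.

M_n ≈ 397 kip·ft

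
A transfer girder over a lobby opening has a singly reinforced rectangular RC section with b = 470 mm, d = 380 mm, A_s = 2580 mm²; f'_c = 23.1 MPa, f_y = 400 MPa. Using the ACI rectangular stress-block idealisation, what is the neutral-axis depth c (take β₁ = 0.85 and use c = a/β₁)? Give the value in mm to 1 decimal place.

T = A_s f_y = 2580 × 400 = 1032000 N = 1032 kN.
Setting C = 0.85 f'_c a b equal to T: a = 1032000/(0.85 × 23.1 × 470) = 111.828 mm.
With β₁ = 0.85, c = a/β₁ = 111.828/0.85 = 131.6 mm.

c ≈ 131.6 mm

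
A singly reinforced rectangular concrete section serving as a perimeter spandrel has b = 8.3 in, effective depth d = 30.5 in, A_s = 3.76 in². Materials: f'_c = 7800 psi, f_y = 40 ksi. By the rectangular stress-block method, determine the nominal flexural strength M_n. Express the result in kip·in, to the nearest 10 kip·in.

T = A_s f_y = 3.76 × 40 = 150.4 kips.
a = T/(0.85 f'_c b) = 150.4/(0.85 × 7.8 × 8.3) = 2.733 in.
M_n = T(d − a/2) = 150.4 × (30.5 − 1.3665) = 4381.7 kip·in.

M_n ≈ 4380 kip·in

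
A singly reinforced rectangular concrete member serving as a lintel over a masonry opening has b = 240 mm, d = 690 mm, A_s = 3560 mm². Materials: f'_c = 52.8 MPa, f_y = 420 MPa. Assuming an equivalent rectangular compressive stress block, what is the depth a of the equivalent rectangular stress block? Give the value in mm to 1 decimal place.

a ≈ 138.8 mm

T = A_s f_y = 3560 × 420 = 1495200 N = 1495.2 kN.
Setting C = 0.85 f'_c a b equal to T: a = 1495200/(0.85 × 52.8 × 240) = 138.8 mm.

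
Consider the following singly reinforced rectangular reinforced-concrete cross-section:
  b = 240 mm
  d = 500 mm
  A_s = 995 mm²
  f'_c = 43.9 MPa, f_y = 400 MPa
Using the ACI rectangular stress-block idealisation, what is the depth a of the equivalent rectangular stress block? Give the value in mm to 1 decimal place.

T = A_s f_y = 995 × 400 = 398000 N = 398 kN.
Setting C = 0.85 f'_c a b equal to T: a = 398000/(0.85 × 43.9 × 240) = 44.4 mm.

a ≈ 44.4 mm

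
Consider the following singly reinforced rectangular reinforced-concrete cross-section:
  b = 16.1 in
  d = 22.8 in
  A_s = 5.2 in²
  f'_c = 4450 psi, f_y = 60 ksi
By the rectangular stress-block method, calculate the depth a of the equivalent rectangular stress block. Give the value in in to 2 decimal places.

T = A_s f_y = 5.2 × 60 = 312 kips.
a = T/(0.85 f'_c b) = 312/(0.85 × 4.45 × 16.1) = 5.12 in.

a ≈ 5.12 in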